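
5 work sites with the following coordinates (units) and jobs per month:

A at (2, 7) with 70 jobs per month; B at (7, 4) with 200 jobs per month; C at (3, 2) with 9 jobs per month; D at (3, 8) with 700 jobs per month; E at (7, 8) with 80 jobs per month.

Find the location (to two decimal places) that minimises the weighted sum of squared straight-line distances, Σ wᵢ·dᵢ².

(3.99, 7.13)

The minimiser of Σwᵢ‖p−pᵢ‖² is the weighted centroid p* = (Σwᵢpᵢ)/(Σwᵢ).
Σwᵢ = 1059.
Σwᵢxᵢ = 70·2 + 200·7 + 9·3 + 700·3 + 80·7 = 4227.
Σwᵢyᵢ = 70·7 + 200·4 + 9·2 + 700·8 + 80·8 = 7548.
x* = 4227/1059 = 3.99, y* = 7548/1059 = 7.13.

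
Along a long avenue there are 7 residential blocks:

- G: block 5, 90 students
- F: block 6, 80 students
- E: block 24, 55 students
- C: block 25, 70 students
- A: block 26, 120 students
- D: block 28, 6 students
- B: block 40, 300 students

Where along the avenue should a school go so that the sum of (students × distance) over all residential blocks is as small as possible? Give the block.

For a sum of weighted absolute distances on a line, the optimum is the weighted median (not the mean). Total weight W = 721; half-weight = 360.5.
Sort by position and accumulate weight:
  block 5 (G, w=90) → cum 90
  block 6 (F, w=80) → cum 170
  block 24 (E, w=55) → cum 225
  block 25 (C, w=70) → cum 295
  block 26 (A, w=120) → cum 415  ≥ 360.5 → median here
  block 28 (D, w=6) → cum 421
  block 40 (B, w=300) → cum 721
Optimal location: block 26.

x = 26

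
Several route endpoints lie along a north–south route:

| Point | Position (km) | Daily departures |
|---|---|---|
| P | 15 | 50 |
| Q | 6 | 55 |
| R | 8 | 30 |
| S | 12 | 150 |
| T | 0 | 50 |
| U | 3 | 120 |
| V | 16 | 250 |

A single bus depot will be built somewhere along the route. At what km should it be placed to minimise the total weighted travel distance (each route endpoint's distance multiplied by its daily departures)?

For a sum of weighted absolute distances on a line, the optimum is the weighted median (not the mean). Total weight W = 705; half-weight = 352.5.
Sort by position and accumulate weight:
  km 0 (T, w=50) → cum 50
  km 3 (U, w=120) → cum 170
  km 6 (Q, w=55) → cum 225
  km 8 (R, w=30) → cum 255
  km 12 (S, w=150) → cum 405  ≥ 352.5 → median here
  km 15 (P, w=50) → cum 455
  km 16 (V, w=250) → cum 705
Optimal location: km 12.

x = 12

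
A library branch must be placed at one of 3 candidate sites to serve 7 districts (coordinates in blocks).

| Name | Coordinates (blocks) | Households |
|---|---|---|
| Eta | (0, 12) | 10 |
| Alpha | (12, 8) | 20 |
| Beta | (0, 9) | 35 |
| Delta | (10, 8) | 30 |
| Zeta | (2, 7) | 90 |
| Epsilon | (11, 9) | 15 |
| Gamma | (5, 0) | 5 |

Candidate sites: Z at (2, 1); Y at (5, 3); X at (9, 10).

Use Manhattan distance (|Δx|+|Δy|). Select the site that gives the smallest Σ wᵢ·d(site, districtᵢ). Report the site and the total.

X, total 1665 blocks

Total weighted distance at each candidate:
  Z (2, 1): total = 2085
  Y (5, 3): total = 1890
  X (9, 10): total = 1665
Minimum is at X with total 1665 blocks.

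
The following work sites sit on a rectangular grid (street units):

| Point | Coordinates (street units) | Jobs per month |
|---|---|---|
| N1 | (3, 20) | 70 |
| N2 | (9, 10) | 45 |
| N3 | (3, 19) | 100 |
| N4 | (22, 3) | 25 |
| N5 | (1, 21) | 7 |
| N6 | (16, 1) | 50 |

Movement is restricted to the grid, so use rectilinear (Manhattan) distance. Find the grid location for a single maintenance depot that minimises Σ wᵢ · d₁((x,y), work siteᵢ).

Manhattan distance separates: Σwᵢ(|x−xᵢ|+|y−yᵢ|) = Σwᵢ|x−xᵢ| + Σwᵢ|y−yᵢ|, so x and y are optimised independently as 1-D weighted medians.
Total weight W = 297; half = 148.5.
x-coordinate, sorted with cumulative weight:
  x=1 (N5, w=7) cum 7
  x=3 (N1, w=70) cum 77
  x=3 (N3, w=100) cum 177  ← median
  x=9 (N2, w=45) cum 222
  x=16 (N6, w=50) cum 272
  x=22 (N4, w=25) cum 297
⇒ x* = 3
y-coordinate, sorted with cumulative weight:
  y=1 (N6, w=50) cum 50
  y=3 (N4, w=25) cum 75
  y=10 (N2, w=45) cum 120
  y=19 (N3, w=100) cum 220  ← median
  y=20 (N1, w=70) cum 290
  y=21 (N5, w=7) cum 297
⇒ y* = 19

(3, 19)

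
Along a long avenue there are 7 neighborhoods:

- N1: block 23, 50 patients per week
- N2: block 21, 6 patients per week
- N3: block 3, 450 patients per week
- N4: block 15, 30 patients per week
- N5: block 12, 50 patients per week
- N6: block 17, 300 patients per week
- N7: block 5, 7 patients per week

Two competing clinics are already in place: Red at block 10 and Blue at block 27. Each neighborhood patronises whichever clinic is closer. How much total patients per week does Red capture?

The indifferent point is the midpoint (10+27)/2 = 18.5; neighborhoods left of it (closer to Red at 10) go to Red, those right go to Blue.
  N3 at 3 (w=450) → Red
  N7 at 5 (w=7) → Red
  N5 at 12 (w=50) → Red
  N4 at 15 (w=30) → Red
  N6 at 17 (w=300) → Red
  N2 at 21 (w=6) → Blue
  N1 at 23 (w=50) → Blue
Red captures 837; Blue captures 56.

837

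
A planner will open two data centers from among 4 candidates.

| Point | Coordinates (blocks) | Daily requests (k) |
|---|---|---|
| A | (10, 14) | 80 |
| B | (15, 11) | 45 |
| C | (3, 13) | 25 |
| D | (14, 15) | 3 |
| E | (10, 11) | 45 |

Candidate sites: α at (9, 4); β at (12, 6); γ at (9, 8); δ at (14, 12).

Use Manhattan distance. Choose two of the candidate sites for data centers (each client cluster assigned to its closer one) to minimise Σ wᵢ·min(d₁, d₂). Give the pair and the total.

{γ, δ}, total 1034

Evaluate every pair (each demand assigned to the nearer of the two):
  {γ, δ}: total = 1034
  {α, δ}: total = 1104
  {β, δ}: total = 1104
  {β, γ}: total = 1408
  {α, γ}: total = 1456
  {α, β}: total = 1883
Best pair: {γ, δ} with total 1034.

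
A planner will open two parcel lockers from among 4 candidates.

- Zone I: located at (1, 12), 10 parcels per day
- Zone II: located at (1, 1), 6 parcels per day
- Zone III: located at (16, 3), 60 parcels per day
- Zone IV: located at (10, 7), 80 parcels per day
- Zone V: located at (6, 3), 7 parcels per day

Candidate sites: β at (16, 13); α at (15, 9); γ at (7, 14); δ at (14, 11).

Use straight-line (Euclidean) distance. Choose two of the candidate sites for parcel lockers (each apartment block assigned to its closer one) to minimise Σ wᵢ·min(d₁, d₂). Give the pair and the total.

{α, γ}, total 1020.6

Evaluate every pair (each demand assigned to the nearer of the two):
  {α, γ}: total = 1020.6
  {α, δ}: total = 1098.6
  {β, α}: total = 1111.4
  {γ, δ}: total = 1173.8
  {β, δ}: total = 1255.3
  {β, γ}: total = 1435.7
Best pair: {α, γ} with total 1020.6.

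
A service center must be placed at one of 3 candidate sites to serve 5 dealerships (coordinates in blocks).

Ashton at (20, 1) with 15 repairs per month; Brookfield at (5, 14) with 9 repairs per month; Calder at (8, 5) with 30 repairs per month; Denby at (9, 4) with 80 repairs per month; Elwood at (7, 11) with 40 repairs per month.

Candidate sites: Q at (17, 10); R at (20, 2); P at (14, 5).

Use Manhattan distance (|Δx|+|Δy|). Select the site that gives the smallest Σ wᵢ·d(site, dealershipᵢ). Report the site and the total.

Total weighted distance at each candidate:
  Q (17, 10): total = 2304
  R (20, 2): total = 2628
  P (14, 5): total = 1492
Minimum is at P with total 1492 blocks.

P, total 1492 blocks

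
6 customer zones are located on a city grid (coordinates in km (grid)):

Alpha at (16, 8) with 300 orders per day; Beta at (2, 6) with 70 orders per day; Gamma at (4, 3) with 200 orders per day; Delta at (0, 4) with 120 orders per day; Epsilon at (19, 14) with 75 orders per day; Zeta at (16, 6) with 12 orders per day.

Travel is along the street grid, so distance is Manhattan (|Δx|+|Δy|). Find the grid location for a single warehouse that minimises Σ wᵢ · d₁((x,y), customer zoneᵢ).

(4, 6)

Manhattan distance separates: Σwᵢ(|x−xᵢ|+|y−yᵢ|) = Σwᵢ|x−xᵢ| + Σwᵢ|y−yᵢ|, so x and y are optimised independently as 1-D weighted medians.
Total weight W = 777; half = 388.5.
x-coordinate, sorted with cumulative weight:
  x=0 (Delta, w=120) cum 120
  x=2 (Beta, w=70) cum 190
  x=4 (Gamma, w=200) cum 390  ← median
  x=16 (Alpha, w=300) cum 690
  x=16 (Zeta, w=12) cum 702
  x=19 (Epsilon, w=75) cum 777
⇒ x* = 4
y-coordinate, sorted with cumulative weight:
  y=3 (Gamma, w=200) cum 200
  y=4 (Delta, w=120) cum 320
  y=6 (Beta, w=70) cum 390  ← median
  y=6 (Zeta, w=12) cum 402
  y=8 (Alpha, w=300) cum 702
  y=14 (Epsilon, w=75) cum 777
⇒ y* = 6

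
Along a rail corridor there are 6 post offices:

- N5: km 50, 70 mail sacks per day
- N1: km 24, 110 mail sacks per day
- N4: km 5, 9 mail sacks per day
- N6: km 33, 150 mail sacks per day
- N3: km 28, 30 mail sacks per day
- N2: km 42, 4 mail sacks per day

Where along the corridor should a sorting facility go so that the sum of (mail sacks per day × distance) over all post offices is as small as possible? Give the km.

x = 33

For a sum of weighted absolute distances on a line, the optimum is the weighted median (not the mean). Total weight W = 373; half-weight = 186.5.
Sort by position and accumulate weight:
  km 5 (N4, w=9) → cum 9
  km 24 (N1, w=110) → cum 119
  km 28 (N3, w=30) → cum 149
  km 33 (N6, w=150) → cum 299  ≥ 186.5 → median here
  km 42 (N2, w=4) → cum 303
  km 50 (N5, w=70) → cum 373
Optimal location: km 33.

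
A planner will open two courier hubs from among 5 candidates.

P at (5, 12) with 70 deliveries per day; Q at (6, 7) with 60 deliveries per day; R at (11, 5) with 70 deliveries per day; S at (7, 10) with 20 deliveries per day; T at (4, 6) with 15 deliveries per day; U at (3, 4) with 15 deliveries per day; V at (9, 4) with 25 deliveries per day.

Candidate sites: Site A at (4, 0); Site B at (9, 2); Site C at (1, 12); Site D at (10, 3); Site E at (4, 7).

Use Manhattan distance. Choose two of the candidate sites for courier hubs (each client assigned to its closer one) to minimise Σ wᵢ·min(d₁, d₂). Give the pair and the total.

Evaluate every pair (each demand assigned to the nearer of the two):
  {Site D, Site E}: total = 995
  {Site B, Site E}: total = 1135
  {Site C, Site E}: total = 1425
  {Site C, Site D}: total = 1435
  {Site A, Site E}: total = 1565
  {Site B, Site C}: total = 1575
  {Site A, Site D}: total = 2015
  {Site A, Site B}: total = 2155
  {Site B, Site D}: total = 2175
  {Site A, Site C}: total = 2210
Best pair: {Site D, Site E} with total 995.

{Site D, Site E}, total 995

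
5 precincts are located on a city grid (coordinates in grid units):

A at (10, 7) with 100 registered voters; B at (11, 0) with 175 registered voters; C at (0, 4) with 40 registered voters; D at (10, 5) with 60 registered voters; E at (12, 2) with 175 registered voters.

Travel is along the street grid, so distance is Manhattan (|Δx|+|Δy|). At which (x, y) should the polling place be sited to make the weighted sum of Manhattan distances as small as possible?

(11, 2)

Manhattan distance separates: Σwᵢ(|x−xᵢ|+|y−yᵢ|) = Σwᵢ|x−xᵢ| + Σwᵢ|y−yᵢ|, so x and y are optimised independently as 1-D weighted medians.
Total weight W = 550; half = 275.
x-coordinate, sorted with cumulative weight:
  x=0 (C, w=40) cum 40
  x=10 (A, w=100) cum 140
  x=10 (D, w=60) cum 200
  x=11 (B, w=175) cum 375  ← median
  x=12 (E, w=175) cum 550
⇒ x* = 11
y-coordinate, sorted with cumulative weight:
  y=0 (B, w=175) cum 175
  y=2 (E, w=175) cum 350  ← median
  y=4 (C, w=40) cum 390
  y=5 (D, w=60) cum 450
  y=7 (A, w=100) cum 550
⇒ y* = 2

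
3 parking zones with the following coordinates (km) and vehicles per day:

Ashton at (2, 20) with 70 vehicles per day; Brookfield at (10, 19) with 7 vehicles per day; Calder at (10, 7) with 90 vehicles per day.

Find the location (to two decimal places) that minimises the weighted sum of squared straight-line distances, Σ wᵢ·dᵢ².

(6.65, 12.95)

The minimiser of Σwᵢ‖p−pᵢ‖² is the weighted centroid p* = (Σwᵢpᵢ)/(Σwᵢ).
Σwᵢ = 167.
Σwᵢxᵢ = 70·2 + 7·10 + 90·10 = 1110.
Σwᵢyᵢ = 70·20 + 7·19 + 90·7 = 2163.
x* = 1110/167 = 6.65, y* = 2163/167 = 12.95.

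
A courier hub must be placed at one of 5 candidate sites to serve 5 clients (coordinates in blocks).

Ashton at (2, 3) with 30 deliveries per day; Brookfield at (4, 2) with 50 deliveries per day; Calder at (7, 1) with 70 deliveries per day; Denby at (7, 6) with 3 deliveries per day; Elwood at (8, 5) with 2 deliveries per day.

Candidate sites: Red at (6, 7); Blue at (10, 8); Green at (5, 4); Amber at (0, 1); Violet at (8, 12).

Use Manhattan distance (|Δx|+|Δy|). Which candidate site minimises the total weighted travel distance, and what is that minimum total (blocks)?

Green, total 640 blocks

Total weighted distance at each candidate:
  Red (6, 7): total = 1094
  Blue (10, 8): total = 1715
  Green (5, 4): total = 640
  Amber (0, 1): total = 920
  Violet (8, 12): total = 2025
Minimum is at Green with total 640 blocks.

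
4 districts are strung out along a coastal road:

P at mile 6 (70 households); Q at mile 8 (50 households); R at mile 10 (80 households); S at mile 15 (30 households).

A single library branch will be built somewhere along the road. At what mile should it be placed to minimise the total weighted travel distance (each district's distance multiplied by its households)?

For a sum of weighted absolute distances on a line, the optimum is the weighted median (not the mean). Total weight W = 230; half-weight = 115.
Sort by position and accumulate weight:
  mile 6 (P, w=70) → cum 70
  mile 8 (Q, w=50) → cum 120  ≥ 115 → median here
  mile 10 (R, w=80) → cum 200
  mile 15 (S, w=30) → cum 230
Optimal location: mile 8.

x = 8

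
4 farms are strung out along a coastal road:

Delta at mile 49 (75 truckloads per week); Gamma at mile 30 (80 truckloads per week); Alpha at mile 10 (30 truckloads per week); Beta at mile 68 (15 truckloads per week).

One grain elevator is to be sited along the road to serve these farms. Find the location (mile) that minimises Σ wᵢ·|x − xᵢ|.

x = 30

For a sum of weighted absolute distances on a line, the optimum is the weighted median (not the mean). Total weight W = 200; half-weight = 100.
Sort by position and accumulate weight:
  mile 10 (Alpha, w=30) → cum 30
  mile 30 (Gamma, w=80) → cum 110  ≥ 100 → median here
  mile 49 (Delta, w=75) → cum 185
  mile 68 (Beta, w=15) → cum 200
Optimal location: mile 30.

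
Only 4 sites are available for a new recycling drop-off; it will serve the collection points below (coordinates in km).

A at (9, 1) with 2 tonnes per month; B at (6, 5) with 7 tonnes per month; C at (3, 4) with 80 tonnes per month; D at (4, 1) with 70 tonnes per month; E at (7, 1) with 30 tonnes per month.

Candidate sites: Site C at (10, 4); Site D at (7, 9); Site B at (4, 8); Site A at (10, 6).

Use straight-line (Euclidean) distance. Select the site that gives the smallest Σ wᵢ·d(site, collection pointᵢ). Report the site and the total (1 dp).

Site B, total 1090.8 km

Total weighted distance at each candidate:
  Site C (10, 4): total = 1192.0
  Site D (7, 9): total = 1395.7
  Site B (4, 8): total = 1090.8
  Site A (10, 6): total = 1343.1
Minimum is at Site B with total 1090.8 km.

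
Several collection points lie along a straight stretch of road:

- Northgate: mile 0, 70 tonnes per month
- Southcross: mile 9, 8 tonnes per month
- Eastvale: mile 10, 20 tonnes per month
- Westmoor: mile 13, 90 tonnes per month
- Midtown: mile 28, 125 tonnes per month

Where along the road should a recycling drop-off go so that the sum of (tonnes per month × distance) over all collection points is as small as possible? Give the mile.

For a sum of weighted absolute distances on a line, the optimum is the weighted median (not the mean). Total weight W = 313; half-weight = 156.5.
Sort by position and accumulate weight:
  mile 0 (Northgate, w=70) → cum 70
  mile 9 (Southcross, w=8) → cum 78
  mile 10 (Eastvale, w=20) → cum 98
  mile 13 (Westmoor, w=90) → cum 188  ≥ 156.5 → median here
  mile 28 (Midtown, w=125) → cum 313
Optimal location: mile 13.

x = 13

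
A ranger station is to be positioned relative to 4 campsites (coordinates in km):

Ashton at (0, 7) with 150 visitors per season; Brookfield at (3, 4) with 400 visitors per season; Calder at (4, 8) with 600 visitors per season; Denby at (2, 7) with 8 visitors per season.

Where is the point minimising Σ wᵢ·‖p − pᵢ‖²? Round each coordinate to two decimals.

(3.12, 6.48)

The minimiser of Σwᵢ‖p−pᵢ‖² is the weighted centroid p* = (Σwᵢpᵢ)/(Σwᵢ).
Σwᵢ = 1158.
Σwᵢxᵢ = 150·0 + 400·3 + 600·4 + 8·2 = 3616.
Σwᵢyᵢ = 150·7 + 400·4 + 600·8 + 8·7 = 7506.
x* = 3616/1158 = 3.12, y* = 7506/1158 = 6.48.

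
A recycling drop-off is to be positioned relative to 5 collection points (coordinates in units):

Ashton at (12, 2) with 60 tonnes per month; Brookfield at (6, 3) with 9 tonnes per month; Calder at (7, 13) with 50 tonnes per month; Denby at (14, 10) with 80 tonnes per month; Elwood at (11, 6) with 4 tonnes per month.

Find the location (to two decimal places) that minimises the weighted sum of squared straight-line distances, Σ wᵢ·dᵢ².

(11.27, 7.99)

The minimiser of Σwᵢ‖p−pᵢ‖² is the weighted centroid p* = (Σwᵢpᵢ)/(Σwᵢ).
Σwᵢ = 203.
Σwᵢxᵢ = 60·12 + 9·6 + 50·7 + 80·14 + 4·11 = 2288.
Σwᵢyᵢ = 60·2 + 9·3 + 50·13 + 80·10 + 4·6 = 1621.
x* = 2288/203 = 11.27, y* = 1621/203 = 7.99.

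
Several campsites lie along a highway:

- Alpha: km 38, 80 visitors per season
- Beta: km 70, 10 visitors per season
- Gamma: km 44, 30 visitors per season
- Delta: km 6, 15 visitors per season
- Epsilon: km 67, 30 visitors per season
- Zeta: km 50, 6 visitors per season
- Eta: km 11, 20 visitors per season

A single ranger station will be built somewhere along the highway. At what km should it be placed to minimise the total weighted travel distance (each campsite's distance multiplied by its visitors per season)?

x = 38

For a sum of weighted absolute distances on a line, the optimum is the weighted median (not the mean). Total weight W = 191; half-weight = 95.5.
Sort by position and accumulate weight:
  km 6 (Delta, w=15) → cum 15
  km 11 (Eta, w=20) → cum 35
  km 38 (Alpha, w=80) → cum 115  ≥ 95.5 → median here
  km 44 (Gamma, w=30) → cum 145
  km 50 (Zeta, w=6) → cum 151
  km 67 (Epsilon, w=30) → cum 181
  km 70 (Beta, w=10) → cum 191
Optimal location: km 38.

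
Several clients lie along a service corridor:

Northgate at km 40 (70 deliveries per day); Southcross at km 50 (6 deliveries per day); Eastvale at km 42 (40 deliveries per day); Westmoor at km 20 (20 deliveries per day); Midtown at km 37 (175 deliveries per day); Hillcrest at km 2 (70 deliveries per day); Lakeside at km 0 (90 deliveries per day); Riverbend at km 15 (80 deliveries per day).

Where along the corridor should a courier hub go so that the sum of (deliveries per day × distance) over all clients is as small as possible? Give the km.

For a sum of weighted absolute distances on a line, the optimum is the weighted median (not the mean). Total weight W = 551; half-weight = 275.5.
Sort by position and accumulate weight:
  km 0 (Lakeside, w=90) → cum 90
  km 2 (Hillcrest, w=70) → cum 160
  km 15 (Riverbend, w=80) → cum 240
  km 20 (Westmoor, w=20) → cum 260
  km 37 (Midtown, w=175) → cum 435  ≥ 275.5 → median here
  km 40 (Northgate, w=70) → cum 505
  km 42 (Eastvale, w=40) → cum 545
  km 50 (Southcross, w=6) → cum 551
Optimal location: km 37.

x = 37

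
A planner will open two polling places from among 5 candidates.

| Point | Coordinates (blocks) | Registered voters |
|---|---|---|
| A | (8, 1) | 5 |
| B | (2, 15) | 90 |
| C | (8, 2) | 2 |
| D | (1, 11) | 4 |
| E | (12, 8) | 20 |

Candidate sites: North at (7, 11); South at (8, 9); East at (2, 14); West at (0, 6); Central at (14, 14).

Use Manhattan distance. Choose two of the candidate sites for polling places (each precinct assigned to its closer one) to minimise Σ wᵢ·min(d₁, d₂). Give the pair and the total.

Evaluate every pair (each demand assigned to the nearer of the two):
  {South, East}: total = 260
  {North, East}: total = 341
  {East, Central}: total = 397
  {East, West}: total = 475
  {North, South}: total = 988
  {North, West}: total = 1069
  {North, Central}: total = 1069
  {South, West}: total = 1168
  {West, Central}: total = 1263
  {South, Central}: total = 1270
Best pair: {South, East} with total 260.

{South, East}, total 260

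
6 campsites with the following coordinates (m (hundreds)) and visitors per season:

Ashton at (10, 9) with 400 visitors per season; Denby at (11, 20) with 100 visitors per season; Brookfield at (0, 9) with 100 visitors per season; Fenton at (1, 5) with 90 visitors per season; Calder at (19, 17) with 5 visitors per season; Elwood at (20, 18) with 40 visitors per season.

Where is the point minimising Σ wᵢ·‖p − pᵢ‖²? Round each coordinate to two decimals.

The minimiser of Σwᵢ‖p−pᵢ‖² is the weighted centroid p* = (Σwᵢpᵢ)/(Σwᵢ).
Σwᵢ = 735.
Σwᵢxᵢ = 400·10 + 100·11 + 100·0 + 90·1 + 5·19 + 40·20 = 6085.
Σwᵢyᵢ = 400·9 + 100·20 + 100·9 + 90·5 + 5·17 + 40·18 = 7755.
x* = 6085/735 = 8.28, y* = 7755/735 = 10.55.

(8.28, 10.55)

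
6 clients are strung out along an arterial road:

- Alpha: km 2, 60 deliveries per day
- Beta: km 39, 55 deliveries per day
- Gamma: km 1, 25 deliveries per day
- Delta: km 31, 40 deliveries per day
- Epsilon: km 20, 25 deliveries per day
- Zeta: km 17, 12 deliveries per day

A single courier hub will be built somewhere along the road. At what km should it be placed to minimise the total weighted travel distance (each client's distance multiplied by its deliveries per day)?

x = 20

For a sum of weighted absolute distances on a line, the optimum is the weighted median (not the mean). Total weight W = 217; half-weight = 108.5.
Sort by position and accumulate weight:
  km 1 (Gamma, w=25) → cum 25
  km 2 (Alpha, w=60) → cum 85
  km 17 (Zeta, w=12) → cum 97
  km 20 (Epsilon, w=25) → cum 122  ≥ 108.5 → median here
  km 31 (Delta, w=40) → cum 162
  km 39 (Beta, w=55) → cum 217
Optimal location: km 20.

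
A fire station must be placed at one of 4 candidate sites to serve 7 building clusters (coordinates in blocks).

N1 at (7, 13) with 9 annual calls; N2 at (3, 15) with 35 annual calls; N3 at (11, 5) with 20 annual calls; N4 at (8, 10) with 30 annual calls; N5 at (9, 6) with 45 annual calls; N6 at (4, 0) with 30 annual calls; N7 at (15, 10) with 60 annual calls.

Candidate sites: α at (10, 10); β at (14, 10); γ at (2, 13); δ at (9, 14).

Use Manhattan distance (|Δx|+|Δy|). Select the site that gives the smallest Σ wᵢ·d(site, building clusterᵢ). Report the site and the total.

Total weighted distance at each candidate:
  α (10, 10): total = 1659
  β (14, 10): total = 2055
  γ (2, 13): total = 2800
  δ (9, 14): total = 2172
Minimum is at α with total 1659 blocks.

α, total 1659 blocks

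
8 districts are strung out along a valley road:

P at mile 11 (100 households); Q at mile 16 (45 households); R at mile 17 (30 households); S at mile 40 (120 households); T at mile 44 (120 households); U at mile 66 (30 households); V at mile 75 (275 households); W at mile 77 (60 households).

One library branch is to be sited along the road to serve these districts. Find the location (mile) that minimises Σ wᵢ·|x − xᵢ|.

x = 44

For a sum of weighted absolute distances on a line, the optimum is the weighted median (not the mean). Total weight W = 780; half-weight = 390.
Sort by position and accumulate weight:
  mile 11 (P, w=100) → cum 100
  mile 16 (Q, w=45) → cum 145
  mile 17 (R, w=30) → cum 175
  mile 40 (S, w=120) → cum 295
  mile 44 (T, w=120) → cum 415  ≥ 390 → median here
  mile 66 (U, w=30) → cum 445
  mile 75 (V, w=275) → cum 720
  mile 77 (W, w=60) → cum 780
Optimal location: mile 44.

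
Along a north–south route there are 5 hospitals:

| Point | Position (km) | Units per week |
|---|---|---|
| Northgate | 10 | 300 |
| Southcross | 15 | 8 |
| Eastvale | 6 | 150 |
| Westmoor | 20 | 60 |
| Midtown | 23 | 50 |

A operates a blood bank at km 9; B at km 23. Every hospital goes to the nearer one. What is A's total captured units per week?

The indifferent point is the midpoint (9+23)/2 = 16; hospitals left of it (closer to A at 9) go to A, those right go to B.
  Eastvale at 6 (w=150) → A
  Northgate at 10 (w=300) → A
  Southcross at 15 (w=8) → A
  Westmoor at 20 (w=60) → B
  Midtown at 23 (w=50) → B
A captures 458; B captures 110.

458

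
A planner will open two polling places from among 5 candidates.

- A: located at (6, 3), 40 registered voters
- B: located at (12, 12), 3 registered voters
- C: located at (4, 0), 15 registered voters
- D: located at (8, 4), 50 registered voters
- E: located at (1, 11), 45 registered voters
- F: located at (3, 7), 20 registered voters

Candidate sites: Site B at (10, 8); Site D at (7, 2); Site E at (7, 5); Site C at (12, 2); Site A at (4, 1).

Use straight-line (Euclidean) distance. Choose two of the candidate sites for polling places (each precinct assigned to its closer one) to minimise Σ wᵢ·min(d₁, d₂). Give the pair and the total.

Evaluate every pair (each demand assigned to the nearer of the two):
  {Site E, Site A}: total = 672.2
  {Site D, Site E}: total = 678.4
  {Site B, Site E}: total = 732.3
  {Site E, Site C}: total = 744.7
  {Site B, Site D}: total = 790.8
  {Site D, Site A}: total = 808.4
  {Site D, Site C}: total = 867.3
  {Site B, Site A}: total = 913.7
  {Site C, Site A}: total = 973.2
  {Site B, Site C}: total = 1172.4
Best pair: {Site E, Site A} with total 672.2.

{Site E, Site A}, total 672.2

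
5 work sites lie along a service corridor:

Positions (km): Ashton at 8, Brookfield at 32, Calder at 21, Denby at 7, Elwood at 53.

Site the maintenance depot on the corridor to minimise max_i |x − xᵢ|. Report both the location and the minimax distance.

The 1-center on a line is the midpoint of the two extreme points: leftmost at 7, rightmost at 53.
Optimal location = (7 + 53)/2 = 30; maximum distance = (53 − 7)/2 = 23.

location 30, max distance 23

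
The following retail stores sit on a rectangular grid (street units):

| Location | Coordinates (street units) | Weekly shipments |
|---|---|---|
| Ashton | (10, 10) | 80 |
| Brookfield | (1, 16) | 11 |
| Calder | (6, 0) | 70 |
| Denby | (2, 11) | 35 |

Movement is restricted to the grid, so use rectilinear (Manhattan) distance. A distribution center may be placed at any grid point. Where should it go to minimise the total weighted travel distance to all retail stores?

Manhattan distance separates: Σwᵢ(|x−xᵢ|+|y−yᵢ|) = Σwᵢ|x−xᵢ| + Σwᵢ|y−yᵢ|, so x and y are optimised independently as 1-D weighted medians.
Total weight W = 196; half = 98.
x-coordinate, sorted with cumulative weight:
  x=1 (Brookfield, w=11) cum 11
  x=2 (Denby, w=35) cum 46
  x=6 (Calder, w=70) cum 116  ← median
  x=10 (Ashton, w=80) cum 196
⇒ x* = 6
y-coordinate, sorted with cumulative weight:
  y=0 (Calder, w=70) cum 70
  y=10 (Ashton, w=80) cum 150  ← median
  y=11 (Denby, w=35) cum 185
  y=16 (Brookfield, w=11) cum 196
⇒ y* = 10

(6, 10)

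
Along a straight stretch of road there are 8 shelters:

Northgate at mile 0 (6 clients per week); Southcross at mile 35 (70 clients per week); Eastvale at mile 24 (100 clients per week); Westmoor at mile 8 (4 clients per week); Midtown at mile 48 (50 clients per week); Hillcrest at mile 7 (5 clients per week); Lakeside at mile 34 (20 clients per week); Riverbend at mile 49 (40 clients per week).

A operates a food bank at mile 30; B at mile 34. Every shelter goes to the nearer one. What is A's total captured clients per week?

The indifferent point is the midpoint (30+34)/2 = 32; shelters left of it (closer to A at 30) go to A, those right go to B.
  Northgate at 0 (w=6) → A
  Hillcrest at 7 (w=5) → A
  Westmoor at 8 (w=4) → A
  Eastvale at 24 (w=100) → A
  Lakeside at 34 (w=20) → B
  Southcross at 35 (w=70) → B
  Midtown at 48 (w=50) → B
  Riverbend at 49 (w=40) → B
A captures 115; B captures 180.

115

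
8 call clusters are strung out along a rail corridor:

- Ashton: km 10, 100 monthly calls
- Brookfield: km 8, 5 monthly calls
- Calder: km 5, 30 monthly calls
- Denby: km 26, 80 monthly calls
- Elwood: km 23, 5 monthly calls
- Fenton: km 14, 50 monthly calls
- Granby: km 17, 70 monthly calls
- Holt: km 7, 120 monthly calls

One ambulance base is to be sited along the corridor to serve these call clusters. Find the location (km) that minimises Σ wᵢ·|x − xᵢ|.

x = 10

For a sum of weighted absolute distances on a line, the optimum is the weighted median (not the mean). Total weight W = 460; half-weight = 230.
Sort by position and accumulate weight:
  km 5 (Calder, w=30) → cum 30
  km 7 (Holt, w=120) → cum 150
  km 8 (Brookfield, w=5) → cum 155
  km 10 (Ashton, w=100) → cum 255  ≥ 230 → median here
  km 14 (Fenton, w=50) → cum 305
  km 17 (Granby, w=70) → cum 375
  km 23 (Elwood, w=5) → cum 380
  km 26 (Denby, w=80) → cum 460
Optimal location: km 10.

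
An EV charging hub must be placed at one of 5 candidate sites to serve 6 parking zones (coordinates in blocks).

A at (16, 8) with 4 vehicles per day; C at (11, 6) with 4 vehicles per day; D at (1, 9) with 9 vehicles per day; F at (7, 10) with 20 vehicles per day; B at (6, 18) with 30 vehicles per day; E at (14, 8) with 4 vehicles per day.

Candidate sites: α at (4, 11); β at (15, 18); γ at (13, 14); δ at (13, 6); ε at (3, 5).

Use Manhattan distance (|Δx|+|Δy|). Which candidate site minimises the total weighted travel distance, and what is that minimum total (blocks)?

Total weighted distance at each candidate:
  α (4, 11): total = 555
  β (15, 18): total = 949
  γ (13, 14): total = 787
  δ (13, 6): total = 945
  ε (3, 5): total = 870
Minimum is at α with total 555 blocks.

α, total 555 blocks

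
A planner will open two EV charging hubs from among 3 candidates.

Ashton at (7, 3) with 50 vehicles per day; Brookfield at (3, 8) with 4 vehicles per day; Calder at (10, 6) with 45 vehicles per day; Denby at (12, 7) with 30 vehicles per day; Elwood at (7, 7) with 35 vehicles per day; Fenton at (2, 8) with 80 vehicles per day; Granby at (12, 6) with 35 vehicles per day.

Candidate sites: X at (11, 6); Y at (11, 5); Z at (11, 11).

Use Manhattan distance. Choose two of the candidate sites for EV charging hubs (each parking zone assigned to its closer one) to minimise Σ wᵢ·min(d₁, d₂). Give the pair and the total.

Evaluate every pair (each demand assigned to the nearer of the two):
  {X, Y}: total = 1535
  {X, Z}: total = 1585
  {Y, Z}: total = 1764
Best pair: {X, Y} with total 1535.

{X, Y}, total 1535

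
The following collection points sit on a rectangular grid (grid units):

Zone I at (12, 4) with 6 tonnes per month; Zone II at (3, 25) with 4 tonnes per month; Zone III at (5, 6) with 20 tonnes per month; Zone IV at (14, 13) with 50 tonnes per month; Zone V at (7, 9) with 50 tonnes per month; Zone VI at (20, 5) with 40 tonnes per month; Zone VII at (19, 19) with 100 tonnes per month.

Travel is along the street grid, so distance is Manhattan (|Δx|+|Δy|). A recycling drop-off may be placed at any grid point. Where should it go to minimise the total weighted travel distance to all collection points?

(19, 13)

Manhattan distance separates: Σwᵢ(|x−xᵢ|+|y−yᵢ|) = Σwᵢ|x−xᵢ| + Σwᵢ|y−yᵢ|, so x and y are optimised independently as 1-D weighted medians.
Total weight W = 270; half = 135.
x-coordinate, sorted with cumulative weight:
  x=3 (Zone II, w=4) cum 4
  x=5 (Zone III, w=20) cum 24
  x=7 (Zone V, w=50) cum 74
  x=12 (Zone I, w=6) cum 80
  x=14 (Zone IV, w=50) cum 130
  x=19 (Zone VII, w=100) cum 230  ← median
  x=20 (Zone VI, w=40) cum 270
⇒ x* = 19
y-coordinate, sorted with cumulative weight:
  y=4 (Zone I, w=6) cum 6
  y=5 (Zone VI, w=40) cum 46
  y=6 (Zone III, w=20) cum 66
  y=9 (Zone V, w=50) cum 116
  y=13 (Zone IV, w=50) cum 166  ← median
  y=19 (Zone VII, w=100) cum 266
  y=25 (Zone II, w=4) cum 270
⇒ y* = 13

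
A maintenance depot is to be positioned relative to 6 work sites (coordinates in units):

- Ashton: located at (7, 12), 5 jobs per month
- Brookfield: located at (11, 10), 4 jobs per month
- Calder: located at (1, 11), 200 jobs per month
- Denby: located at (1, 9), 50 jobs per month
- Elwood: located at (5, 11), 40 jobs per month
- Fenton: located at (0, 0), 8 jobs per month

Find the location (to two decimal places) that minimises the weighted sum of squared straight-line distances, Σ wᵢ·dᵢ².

(1.72, 10.39)

The minimiser of Σwᵢ‖p−pᵢ‖² is the weighted centroid p* = (Σwᵢpᵢ)/(Σwᵢ).
Σwᵢ = 307.
Σwᵢxᵢ = 5·7 + 4·11 + 200·1 + 50·1 + 40·5 + 8·0 = 529.
Σwᵢyᵢ = 5·12 + 4·10 + 200·11 + 50·9 + 40·11 + 8·0 = 3190.
x* = 529/307 = 1.72, y* = 3190/307 = 10.39.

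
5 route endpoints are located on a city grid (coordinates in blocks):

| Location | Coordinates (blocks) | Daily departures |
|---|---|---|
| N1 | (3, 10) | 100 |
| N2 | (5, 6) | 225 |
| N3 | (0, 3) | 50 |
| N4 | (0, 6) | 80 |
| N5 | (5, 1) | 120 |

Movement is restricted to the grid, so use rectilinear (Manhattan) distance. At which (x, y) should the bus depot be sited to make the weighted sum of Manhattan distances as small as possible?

Manhattan distance separates: Σwᵢ(|x−xᵢ|+|y−yᵢ|) = Σwᵢ|x−xᵢ| + Σwᵢ|y−yᵢ|, so x and y are optimised independently as 1-D weighted medians.
Total weight W = 575; half = 287.5.
x-coordinate, sorted with cumulative weight:
  x=0 (N3, w=50) cum 50
  x=0 (N4, w=80) cum 130
  x=3 (N1, w=100) cum 230
  x=5 (N2, w=225) cum 455  ← median
  x=5 (N5, w=120) cum 575
⇒ x* = 5
y-coordinate, sorted with cumulative weight:
  y=1 (N5, w=120) cum 120
  y=3 (N3, w=50) cum 170
  y=6 (N2, w=225) cum 395  ← median
  y=6 (N4, w=80) cum 475
  y=10 (N1, w=100) cum 575
⇒ y* = 6

(5, 6)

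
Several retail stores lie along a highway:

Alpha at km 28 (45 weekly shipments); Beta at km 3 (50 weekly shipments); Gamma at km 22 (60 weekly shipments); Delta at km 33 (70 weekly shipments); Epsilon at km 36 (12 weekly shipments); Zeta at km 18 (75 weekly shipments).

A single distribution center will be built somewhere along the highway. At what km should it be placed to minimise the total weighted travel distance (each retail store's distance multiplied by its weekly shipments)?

For a sum of weighted absolute distances on a line, the optimum is the weighted median (not the mean). Total weight W = 312; half-weight = 156.
Sort by position and accumulate weight:
  km 3 (Beta, w=50) → cum 50
  km 18 (Zeta, w=75) → cum 125
  km 22 (Gamma, w=60) → cum 185  ≥ 156 → median here
  km 28 (Alpha, w=45) → cum 230
  km 33 (Delta, w=70) → cum 300
  km 36 (Epsilon, w=12) → cum 312
Optimal location: km 22.

x = 22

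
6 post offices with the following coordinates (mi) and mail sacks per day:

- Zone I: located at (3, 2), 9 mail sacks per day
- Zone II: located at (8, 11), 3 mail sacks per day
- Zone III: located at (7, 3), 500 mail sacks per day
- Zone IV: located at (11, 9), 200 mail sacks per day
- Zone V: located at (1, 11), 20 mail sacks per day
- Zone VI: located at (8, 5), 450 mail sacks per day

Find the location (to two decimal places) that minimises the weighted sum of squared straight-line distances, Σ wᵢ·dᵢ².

The minimiser of Σwᵢ‖p−pᵢ‖² is the weighted centroid p* = (Σwᵢpᵢ)/(Σwᵢ).
Σwᵢ = 1182.
Σwᵢxᵢ = 9·3 + 3·8 + 500·7 + 200·11 + 20·1 + 450·8 = 9371.
Σwᵢyᵢ = 9·2 + 3·11 + 500·3 + 200·9 + 20·11 + 450·5 = 5821.
x* = 9371/1182 = 7.93, y* = 5821/1182 = 4.92.

(7.93, 4.92)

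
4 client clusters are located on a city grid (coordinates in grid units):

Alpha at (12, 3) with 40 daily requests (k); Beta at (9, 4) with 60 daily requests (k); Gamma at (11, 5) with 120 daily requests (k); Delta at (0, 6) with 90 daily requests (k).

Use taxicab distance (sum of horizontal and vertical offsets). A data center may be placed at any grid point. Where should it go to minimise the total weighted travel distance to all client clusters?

(11, 5)

Manhattan distance separates: Σwᵢ(|x−xᵢ|+|y−yᵢ|) = Σwᵢ|x−xᵢ| + Σwᵢ|y−yᵢ|, so x and y are optimised independently as 1-D weighted medians.
Total weight W = 310; half = 155.
x-coordinate, sorted with cumulative weight:
  x=0 (Delta, w=90) cum 90
  x=9 (Beta, w=60) cum 150
  x=11 (Gamma, w=120) cum 270  ← median
  x=12 (Alpha, w=40) cum 310
⇒ x* = 11
y-coordinate, sorted with cumulative weight:
  y=3 (Alpha, w=40) cum 40
  y=4 (Beta, w=60) cum 100
  y=5 (Gamma, w=120) cum 220  ← median
  y=6 (Delta, w=90) cum 310
⇒ y* = 5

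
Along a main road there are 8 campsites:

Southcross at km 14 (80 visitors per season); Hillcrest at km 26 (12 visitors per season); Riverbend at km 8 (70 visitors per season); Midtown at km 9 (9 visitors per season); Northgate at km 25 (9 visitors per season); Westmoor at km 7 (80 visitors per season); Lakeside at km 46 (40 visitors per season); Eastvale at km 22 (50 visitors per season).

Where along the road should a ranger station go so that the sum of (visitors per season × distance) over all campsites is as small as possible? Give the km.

For a sum of weighted absolute distances on a line, the optimum is the weighted median (not the mean). Total weight W = 350; half-weight = 175.
Sort by position and accumulate weight:
  km 7 (Westmoor, w=80) → cum 80
  km 8 (Riverbend, w=70) → cum 150
  km 9 (Midtown, w=9) → cum 159
  km 14 (Southcross, w=80) → cum 239  ≥ 175 → median here
  km 22 (Eastvale, w=50) → cum 289
  km 25 (Northgate, w=9) → cum 298
  km 26 (Hillcrest, w=12) → cum 310
  km 46 (Lakeside, w=40) → cum 350
Optimal location: km 14.

x = 14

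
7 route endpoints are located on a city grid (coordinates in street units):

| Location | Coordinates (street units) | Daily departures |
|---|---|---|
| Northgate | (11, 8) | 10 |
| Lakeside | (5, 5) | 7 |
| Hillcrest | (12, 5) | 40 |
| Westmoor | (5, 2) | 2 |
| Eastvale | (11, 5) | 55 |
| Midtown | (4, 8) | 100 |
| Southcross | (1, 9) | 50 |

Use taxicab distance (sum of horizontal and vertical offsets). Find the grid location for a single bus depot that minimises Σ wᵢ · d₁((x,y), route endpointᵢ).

Manhattan distance separates: Σwᵢ(|x−xᵢ|+|y−yᵢ|) = Σwᵢ|x−xᵢ| + Σwᵢ|y−yᵢ|, so x and y are optimised independently as 1-D weighted medians.
Total weight W = 264; half = 132.
x-coordinate, sorted with cumulative weight:
  x=1 (Southcross, w=50) cum 50
  x=4 (Midtown, w=100) cum 150  ← median
  x=5 (Lakeside, w=7) cum 157
  x=5 (Westmoor, w=2) cum 159
  x=11 (Northgate, w=10) cum 169
  x=11 (Eastvale, w=55) cum 224
  x=12 (Hillcrest, w=40) cum 264
⇒ x* = 4
y-coordinate, sorted with cumulative weight:
  y=2 (Westmoor, w=2) cum 2
  y=5 (Lakeside, w=7) cum 9
  y=5 (Hillcrest, w=40) cum 49
  y=5 (Eastvale, w=55) cum 104
  y=8 (Northgate, w=10) cum 114
  y=8 (Midtown, w=100) cum 214  ← median
  y=9 (Southcross, w=50) cum 264
⇒ y* = 8

(4, 8)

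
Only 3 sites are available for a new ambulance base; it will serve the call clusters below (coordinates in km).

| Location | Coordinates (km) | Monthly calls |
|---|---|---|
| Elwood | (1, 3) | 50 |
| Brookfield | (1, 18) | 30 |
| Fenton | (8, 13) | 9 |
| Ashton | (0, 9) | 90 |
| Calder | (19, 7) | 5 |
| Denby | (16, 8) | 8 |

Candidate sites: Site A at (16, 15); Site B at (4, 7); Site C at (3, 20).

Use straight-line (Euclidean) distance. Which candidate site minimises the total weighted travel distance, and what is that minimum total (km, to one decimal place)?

Site B, total 1230.8 km

Total weighted distance at each candidate:
  Site A (16, 15): total = 3130.2
  Site B (4, 7): total = 1230.8
  Site C (3, 20): total = 2288.9
Minimum is at Site B with total 1230.8 km.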